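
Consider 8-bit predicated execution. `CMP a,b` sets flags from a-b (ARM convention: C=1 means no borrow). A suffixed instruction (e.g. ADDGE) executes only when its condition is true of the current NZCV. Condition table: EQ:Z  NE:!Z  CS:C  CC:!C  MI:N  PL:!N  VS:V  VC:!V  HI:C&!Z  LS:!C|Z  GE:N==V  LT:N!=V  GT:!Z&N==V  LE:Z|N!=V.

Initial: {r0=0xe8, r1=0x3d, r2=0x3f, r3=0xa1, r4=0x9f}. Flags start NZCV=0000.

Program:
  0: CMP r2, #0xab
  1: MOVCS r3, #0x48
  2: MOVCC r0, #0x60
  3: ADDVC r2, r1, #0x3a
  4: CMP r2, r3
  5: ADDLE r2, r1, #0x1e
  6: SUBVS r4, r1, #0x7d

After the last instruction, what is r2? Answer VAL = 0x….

[0] flags=1001 → (cmp)
[1] flags=1001 CS?F → skip
[2] flags=1001 CC?T → r0=0x60
[3] flags=1001 VC?F → skip
[4] flags=1001 → (cmp)
[5] flags=1001 LE?F → skip
[6] flags=1001 VS?T → r4=0xc0

VAL = 0x3f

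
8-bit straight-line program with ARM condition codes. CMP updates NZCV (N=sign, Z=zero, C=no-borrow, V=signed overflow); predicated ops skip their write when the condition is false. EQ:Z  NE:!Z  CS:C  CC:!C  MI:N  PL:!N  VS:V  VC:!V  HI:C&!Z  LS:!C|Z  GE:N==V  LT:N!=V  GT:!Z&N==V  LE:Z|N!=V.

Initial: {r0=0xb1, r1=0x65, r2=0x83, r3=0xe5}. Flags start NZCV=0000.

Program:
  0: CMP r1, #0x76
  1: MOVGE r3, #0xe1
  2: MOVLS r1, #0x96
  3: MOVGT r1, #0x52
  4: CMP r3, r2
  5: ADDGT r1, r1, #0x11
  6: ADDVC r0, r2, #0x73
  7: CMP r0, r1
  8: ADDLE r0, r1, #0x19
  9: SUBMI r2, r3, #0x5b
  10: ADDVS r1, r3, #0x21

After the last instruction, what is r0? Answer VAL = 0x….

VAL = 0xf6

[0] flags=1000 → (cmp)
[1] flags=1000 GE?F → skip
[2] flags=1000 LS?T → r1=0x96
[3] flags=1000 GT?F → skip
[4] flags=0010 → (cmp)
[5] flags=0010 GT?T → r1=0xa7
[6] flags=0010 VC?T → r0=0xf6
[7] flags=0010 → (cmp)
[8] flags=0010 LE?F → skip
[9] flags=0010 MI?F → skip
[10] flags=0010 VS?F → skip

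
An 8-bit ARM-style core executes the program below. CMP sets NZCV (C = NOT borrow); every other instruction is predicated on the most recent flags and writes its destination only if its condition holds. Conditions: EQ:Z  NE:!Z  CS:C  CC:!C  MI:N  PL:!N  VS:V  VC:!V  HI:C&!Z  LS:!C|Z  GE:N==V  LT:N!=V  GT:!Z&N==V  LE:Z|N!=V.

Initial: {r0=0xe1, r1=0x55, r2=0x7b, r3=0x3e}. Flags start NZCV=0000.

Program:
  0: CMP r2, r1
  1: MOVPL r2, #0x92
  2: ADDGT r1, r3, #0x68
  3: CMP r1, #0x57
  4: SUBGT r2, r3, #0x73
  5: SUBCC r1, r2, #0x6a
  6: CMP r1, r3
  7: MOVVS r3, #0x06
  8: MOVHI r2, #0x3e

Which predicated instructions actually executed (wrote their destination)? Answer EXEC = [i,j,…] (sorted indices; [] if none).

EXEC = [1,2,7,8]

0: ✓ CMP  NZCV=0010
1: ✓ MOVPL  r2←0x92
2: ✓ ADDGT  r1←0xa6
3: ✓ CMP  NZCV=0011
4: · SUBGT
5: · SUBCC
6: ✓ CMP  NZCV=0011
7: ✓ MOVVS  r3←0x06
8: ✓ MOVHI  r2←0x3e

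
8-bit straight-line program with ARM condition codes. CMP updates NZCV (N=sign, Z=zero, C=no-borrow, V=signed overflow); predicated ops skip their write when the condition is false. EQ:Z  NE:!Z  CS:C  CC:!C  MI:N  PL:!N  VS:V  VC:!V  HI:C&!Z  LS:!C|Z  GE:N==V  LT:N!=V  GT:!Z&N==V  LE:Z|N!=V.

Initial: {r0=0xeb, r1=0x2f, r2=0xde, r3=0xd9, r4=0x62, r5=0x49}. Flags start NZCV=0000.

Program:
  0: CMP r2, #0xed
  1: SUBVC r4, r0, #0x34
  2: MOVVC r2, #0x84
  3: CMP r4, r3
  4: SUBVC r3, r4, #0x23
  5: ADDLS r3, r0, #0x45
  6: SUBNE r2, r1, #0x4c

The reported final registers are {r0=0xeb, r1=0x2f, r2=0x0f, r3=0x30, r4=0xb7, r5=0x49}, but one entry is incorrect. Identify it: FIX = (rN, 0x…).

0: ✓ CMP  NZCV=1000
1: ✓ SUBVC  r4←0xb7
2: ✓ MOVVC  r2←0x84
3: ✓ CMP  NZCV=1000
4: ✓ SUBVC  r3←0x94
5: ✓ ADDLS  r3←0x30
6: ✓ SUBNE  r2←0xe3

FIX = (r2, 0xe3)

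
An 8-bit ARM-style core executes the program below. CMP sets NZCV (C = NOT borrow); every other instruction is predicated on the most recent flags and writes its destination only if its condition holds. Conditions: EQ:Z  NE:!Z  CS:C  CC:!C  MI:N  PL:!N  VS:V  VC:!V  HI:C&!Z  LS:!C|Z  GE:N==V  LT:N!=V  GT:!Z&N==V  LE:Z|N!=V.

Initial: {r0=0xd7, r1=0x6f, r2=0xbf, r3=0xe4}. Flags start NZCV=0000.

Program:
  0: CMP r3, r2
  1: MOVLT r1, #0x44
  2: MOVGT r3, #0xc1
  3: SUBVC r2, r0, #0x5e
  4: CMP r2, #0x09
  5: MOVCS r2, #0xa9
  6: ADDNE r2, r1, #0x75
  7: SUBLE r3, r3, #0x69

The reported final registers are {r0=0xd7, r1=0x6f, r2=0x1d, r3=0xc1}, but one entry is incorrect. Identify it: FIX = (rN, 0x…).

FIX = (r2, 0xe4)

[0] flags=0010 → (cmp)
[1] flags=0010 LT?F → skip
[2] flags=0010 GT?T → r3=0xc1
[3] flags=0010 VC?T → r2=0x79
[4] flags=0010 → (cmp)
[5] flags=0010 CS?T → r2=0xa9
[6] flags=0010 NE?T → r2=0xe4
[7] flags=0010 LE?F → skip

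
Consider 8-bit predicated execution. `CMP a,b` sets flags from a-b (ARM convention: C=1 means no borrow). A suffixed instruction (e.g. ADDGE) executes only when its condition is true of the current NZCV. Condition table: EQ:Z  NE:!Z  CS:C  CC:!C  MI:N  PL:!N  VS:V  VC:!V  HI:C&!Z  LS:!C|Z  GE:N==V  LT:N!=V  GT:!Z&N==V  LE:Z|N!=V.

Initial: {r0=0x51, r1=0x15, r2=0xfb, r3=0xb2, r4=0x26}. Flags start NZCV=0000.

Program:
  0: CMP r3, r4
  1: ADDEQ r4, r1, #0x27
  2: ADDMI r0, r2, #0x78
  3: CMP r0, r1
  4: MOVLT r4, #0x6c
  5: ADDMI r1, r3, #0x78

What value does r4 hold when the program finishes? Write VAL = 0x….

VAL = 0x26

0: ✓ CMP  NZCV=1010
1: · ADDEQ
2: ✓ ADDMI  r0←0x73
3: ✓ CMP  NZCV=0010
4: · MOVLT
5: · ADDMI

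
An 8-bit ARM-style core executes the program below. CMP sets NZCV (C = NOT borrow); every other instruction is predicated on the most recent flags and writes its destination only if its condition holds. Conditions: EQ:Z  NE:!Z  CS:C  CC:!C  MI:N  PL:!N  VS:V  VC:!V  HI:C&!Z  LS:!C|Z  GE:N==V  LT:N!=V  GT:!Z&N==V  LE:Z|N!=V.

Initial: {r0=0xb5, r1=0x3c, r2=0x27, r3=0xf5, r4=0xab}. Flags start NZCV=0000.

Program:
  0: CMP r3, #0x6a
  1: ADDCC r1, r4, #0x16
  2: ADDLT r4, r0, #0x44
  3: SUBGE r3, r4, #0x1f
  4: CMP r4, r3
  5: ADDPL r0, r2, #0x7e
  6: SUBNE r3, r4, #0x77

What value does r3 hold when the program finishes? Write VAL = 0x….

[0] flags=1010 → (cmp)
[1] flags=1010 CC?F → skip
[2] flags=1010 LT?T → r4=0xf9
[3] flags=1010 GE?F → skip
[4] flags=0010 → (cmp)
[5] flags=0010 PL?T → r0=0xa5
[6] flags=0010 NE?T → r3=0x82

VAL = 0x82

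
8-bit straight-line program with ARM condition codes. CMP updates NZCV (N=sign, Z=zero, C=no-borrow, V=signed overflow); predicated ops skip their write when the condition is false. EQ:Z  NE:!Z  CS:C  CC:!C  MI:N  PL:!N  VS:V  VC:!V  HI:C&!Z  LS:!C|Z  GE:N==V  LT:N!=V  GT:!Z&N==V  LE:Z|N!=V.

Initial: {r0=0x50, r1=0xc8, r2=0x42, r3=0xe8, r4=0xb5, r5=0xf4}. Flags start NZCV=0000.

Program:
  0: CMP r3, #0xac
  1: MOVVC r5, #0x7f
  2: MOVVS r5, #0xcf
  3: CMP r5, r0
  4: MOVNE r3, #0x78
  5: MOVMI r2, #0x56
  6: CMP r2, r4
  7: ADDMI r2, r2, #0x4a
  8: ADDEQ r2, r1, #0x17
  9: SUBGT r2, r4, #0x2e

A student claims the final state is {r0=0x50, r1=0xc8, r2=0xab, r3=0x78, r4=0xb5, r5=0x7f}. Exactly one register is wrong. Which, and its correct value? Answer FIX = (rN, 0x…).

[0] flags=0010 → (cmp)
[1] flags=0010 VC?T → r5=0x7f
[2] flags=0010 VS?F → skip
[3] flags=0010 → (cmp)
[4] flags=0010 NE?T → r3=0x78
[5] flags=0010 MI?F → skip
[6] flags=1001 → (cmp)
[7] flags=1001 MI?T → r2=0x8c
[8] flags=1001 EQ?F → skip
[9] flags=1001 GT?T → r2=0x87

FIX = (r2, 0x87)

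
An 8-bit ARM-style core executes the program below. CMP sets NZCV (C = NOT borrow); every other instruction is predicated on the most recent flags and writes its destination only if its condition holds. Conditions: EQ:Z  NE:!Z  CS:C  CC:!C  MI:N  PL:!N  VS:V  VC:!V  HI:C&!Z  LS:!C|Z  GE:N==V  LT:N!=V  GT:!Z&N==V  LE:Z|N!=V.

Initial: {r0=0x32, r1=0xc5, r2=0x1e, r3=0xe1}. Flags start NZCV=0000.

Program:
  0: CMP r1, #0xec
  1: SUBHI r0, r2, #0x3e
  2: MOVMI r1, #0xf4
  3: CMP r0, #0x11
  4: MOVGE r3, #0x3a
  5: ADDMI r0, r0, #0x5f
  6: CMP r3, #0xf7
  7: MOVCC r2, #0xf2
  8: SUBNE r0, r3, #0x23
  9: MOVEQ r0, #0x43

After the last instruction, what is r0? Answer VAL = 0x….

VAL = 0x17

0: ✓ CMP  NZCV=1000
1: · SUBHI
2: ✓ MOVMI  r1←0xf4
3: ✓ CMP  NZCV=0010
4: ✓ MOVGE  r3←0x3a
5: · ADDMI
6: ✓ CMP  NZCV=0000
7: ✓ MOVCC  r2←0xf2
8: ✓ SUBNE  r0←0x17
9: · MOVEQ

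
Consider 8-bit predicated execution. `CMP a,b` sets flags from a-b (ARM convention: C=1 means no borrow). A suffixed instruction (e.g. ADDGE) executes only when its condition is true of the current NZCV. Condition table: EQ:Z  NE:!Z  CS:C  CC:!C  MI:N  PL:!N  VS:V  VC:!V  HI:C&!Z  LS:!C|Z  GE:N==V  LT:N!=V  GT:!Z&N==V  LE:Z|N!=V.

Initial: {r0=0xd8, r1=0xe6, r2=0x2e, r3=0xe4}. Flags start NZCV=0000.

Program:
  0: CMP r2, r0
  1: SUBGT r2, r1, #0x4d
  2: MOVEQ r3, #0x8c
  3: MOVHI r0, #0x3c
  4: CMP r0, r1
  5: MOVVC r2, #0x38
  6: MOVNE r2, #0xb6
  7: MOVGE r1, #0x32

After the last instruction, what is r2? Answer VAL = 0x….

VAL = 0xb6

0: ✓ CMP  NZCV=0000
1: ✓ SUBGT  r2←0x99
2: · MOVEQ
3: · MOVHI
4: ✓ CMP  NZCV=1000
5: ✓ MOVVC  r2←0x38
6: ✓ MOVNE  r2←0xb6
7: · MOVGE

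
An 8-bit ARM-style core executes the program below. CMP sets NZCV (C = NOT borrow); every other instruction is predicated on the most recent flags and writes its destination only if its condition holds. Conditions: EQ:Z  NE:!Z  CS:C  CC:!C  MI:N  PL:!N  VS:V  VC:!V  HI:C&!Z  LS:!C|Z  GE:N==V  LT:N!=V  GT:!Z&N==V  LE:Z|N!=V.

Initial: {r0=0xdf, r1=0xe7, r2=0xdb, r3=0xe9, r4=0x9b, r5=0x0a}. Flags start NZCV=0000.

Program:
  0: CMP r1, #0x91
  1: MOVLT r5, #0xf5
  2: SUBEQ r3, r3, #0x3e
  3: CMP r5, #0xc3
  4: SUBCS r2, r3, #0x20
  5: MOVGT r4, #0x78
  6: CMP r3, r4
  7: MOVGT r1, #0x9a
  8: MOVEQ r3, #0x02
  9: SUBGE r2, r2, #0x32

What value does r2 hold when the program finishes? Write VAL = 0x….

VAL = 0xdb

0: ✓ CMP  NZCV=0010
1: · MOVLT
2: · SUBEQ
3: ✓ CMP  NZCV=0000
4: · SUBCS
5: ✓ MOVGT  r4←0x78
6: ✓ CMP  NZCV=0011
7: · MOVGT
8: · MOVEQ
9: · SUBGE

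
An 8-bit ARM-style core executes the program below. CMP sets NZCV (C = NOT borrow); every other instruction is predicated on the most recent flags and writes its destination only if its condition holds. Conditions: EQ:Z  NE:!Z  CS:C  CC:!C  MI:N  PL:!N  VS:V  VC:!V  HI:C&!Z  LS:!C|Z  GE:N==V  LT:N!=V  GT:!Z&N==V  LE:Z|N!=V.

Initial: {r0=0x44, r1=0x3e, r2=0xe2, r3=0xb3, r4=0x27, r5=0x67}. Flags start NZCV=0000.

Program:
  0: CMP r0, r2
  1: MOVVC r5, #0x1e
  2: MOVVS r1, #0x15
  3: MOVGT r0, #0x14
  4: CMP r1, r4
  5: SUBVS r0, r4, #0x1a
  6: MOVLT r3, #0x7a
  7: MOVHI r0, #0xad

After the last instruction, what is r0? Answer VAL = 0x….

VAL = 0xad

0: ✓ CMP  NZCV=0000
1: ✓ MOVVC  r5←0x1e
2: · MOVVS
3: ✓ MOVGT  r0←0x14
4: ✓ CMP  NZCV=0010
5: · SUBVS
6: · MOVLT
7: ✓ MOVHI  r0←0xad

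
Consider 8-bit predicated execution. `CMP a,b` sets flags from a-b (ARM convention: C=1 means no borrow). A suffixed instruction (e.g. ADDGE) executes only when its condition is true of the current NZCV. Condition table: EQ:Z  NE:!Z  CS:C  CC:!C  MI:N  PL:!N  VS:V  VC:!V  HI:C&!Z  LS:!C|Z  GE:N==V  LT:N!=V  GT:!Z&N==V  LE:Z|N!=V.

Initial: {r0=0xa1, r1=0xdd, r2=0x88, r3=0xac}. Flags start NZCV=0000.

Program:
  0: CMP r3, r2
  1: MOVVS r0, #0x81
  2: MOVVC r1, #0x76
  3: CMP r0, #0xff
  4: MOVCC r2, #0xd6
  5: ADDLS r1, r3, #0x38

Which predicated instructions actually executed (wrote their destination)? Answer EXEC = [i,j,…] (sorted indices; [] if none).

EXEC = [2,4,5]

0: ✓ CMP  NZCV=0010
1: · MOVVS
2: ✓ MOVVC  r1←0x76
3: ✓ CMP  NZCV=1000
4: ✓ MOVCC  r2←0xd6
5: ✓ ADDLS  r1←0xe4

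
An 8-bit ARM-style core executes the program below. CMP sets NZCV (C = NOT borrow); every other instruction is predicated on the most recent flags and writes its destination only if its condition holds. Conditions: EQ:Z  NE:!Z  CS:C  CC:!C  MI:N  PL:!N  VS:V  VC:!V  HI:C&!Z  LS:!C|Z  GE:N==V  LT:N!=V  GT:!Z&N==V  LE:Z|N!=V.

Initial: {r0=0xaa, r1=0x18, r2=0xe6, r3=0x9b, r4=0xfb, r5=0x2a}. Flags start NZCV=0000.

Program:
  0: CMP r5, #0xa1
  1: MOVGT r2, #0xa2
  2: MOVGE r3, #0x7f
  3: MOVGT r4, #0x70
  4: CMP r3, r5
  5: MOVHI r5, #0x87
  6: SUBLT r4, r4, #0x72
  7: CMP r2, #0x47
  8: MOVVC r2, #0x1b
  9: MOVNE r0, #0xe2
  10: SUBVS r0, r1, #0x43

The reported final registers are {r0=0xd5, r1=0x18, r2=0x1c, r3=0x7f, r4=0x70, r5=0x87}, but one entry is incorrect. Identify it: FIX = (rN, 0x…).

0: ✓ CMP  NZCV=1001
1: ✓ MOVGT  r2←0xa2
2: ✓ MOVGE  r3←0x7f
3: ✓ MOVGT  r4←0x70
4: ✓ CMP  NZCV=0010
5: ✓ MOVHI  r5←0x87
6: · SUBLT
7: ✓ CMP  NZCV=0011
8: · MOVVC
9: ✓ MOVNE  r0←0xe2
10: ✓ SUBVS  r0←0xd5

FIX = (r2, 0xa2)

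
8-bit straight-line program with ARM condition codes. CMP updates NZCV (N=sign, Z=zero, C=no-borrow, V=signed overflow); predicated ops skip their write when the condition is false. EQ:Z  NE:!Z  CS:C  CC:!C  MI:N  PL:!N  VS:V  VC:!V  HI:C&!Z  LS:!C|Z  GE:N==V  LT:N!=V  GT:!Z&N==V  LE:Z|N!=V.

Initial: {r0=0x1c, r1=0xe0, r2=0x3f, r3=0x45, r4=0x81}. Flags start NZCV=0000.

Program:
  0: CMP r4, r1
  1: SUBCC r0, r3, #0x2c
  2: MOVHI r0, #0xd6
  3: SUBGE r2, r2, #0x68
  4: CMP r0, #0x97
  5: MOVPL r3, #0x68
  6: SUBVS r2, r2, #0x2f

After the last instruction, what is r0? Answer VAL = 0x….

VAL = 0x19

0: ✓ CMP  NZCV=1000
1: ✓ SUBCC  r0←0x19
2: · MOVHI
3: · SUBGE
4: ✓ CMP  NZCV=1001
5: · MOVPL
6: ✓ SUBVS  r2←0x10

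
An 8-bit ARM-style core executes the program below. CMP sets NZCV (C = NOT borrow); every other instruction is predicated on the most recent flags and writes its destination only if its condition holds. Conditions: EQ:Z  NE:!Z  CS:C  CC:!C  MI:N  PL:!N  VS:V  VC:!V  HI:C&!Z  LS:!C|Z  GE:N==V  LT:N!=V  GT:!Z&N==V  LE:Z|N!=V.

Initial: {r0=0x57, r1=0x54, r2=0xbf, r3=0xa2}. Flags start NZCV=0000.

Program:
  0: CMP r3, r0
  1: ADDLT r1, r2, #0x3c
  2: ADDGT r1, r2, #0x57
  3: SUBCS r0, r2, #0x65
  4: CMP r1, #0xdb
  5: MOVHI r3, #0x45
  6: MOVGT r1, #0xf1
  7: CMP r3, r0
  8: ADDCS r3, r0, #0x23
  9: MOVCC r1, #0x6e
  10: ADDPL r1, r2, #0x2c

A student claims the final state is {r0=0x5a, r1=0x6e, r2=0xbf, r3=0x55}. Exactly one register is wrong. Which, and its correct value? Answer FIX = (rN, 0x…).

0: ✓ CMP  NZCV=0011
1: ✓ ADDLT  r1←0xfb
2: · ADDGT
3: ✓ SUBCS  r0←0x5a
4: ✓ CMP  NZCV=0010
5: ✓ MOVHI  r3←0x45
6: ✓ MOVGT  r1←0xf1
7: ✓ CMP  NZCV=1000
8: · ADDCS
9: ✓ MOVCC  r1←0x6e
10: · ADDPL

FIX = (r3, 0x45)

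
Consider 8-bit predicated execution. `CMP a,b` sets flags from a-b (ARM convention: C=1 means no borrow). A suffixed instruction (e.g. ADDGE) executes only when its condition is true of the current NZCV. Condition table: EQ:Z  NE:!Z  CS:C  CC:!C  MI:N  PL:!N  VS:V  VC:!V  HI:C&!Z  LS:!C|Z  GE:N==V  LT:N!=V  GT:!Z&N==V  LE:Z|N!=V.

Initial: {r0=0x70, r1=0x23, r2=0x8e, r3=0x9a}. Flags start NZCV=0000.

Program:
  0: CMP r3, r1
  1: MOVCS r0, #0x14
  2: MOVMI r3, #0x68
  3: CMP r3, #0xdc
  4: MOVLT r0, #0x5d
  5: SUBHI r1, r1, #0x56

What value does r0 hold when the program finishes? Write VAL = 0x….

VAL = 0x5d

[0] flags=0011 → (cmp)
[1] flags=0011 CS?T → r0=0x14
[2] flags=0011 MI?F → skip
[3] flags=1000 → (cmp)
[4] flags=1000 LT?T → r0=0x5d
[5] flags=1000 HI?F → skip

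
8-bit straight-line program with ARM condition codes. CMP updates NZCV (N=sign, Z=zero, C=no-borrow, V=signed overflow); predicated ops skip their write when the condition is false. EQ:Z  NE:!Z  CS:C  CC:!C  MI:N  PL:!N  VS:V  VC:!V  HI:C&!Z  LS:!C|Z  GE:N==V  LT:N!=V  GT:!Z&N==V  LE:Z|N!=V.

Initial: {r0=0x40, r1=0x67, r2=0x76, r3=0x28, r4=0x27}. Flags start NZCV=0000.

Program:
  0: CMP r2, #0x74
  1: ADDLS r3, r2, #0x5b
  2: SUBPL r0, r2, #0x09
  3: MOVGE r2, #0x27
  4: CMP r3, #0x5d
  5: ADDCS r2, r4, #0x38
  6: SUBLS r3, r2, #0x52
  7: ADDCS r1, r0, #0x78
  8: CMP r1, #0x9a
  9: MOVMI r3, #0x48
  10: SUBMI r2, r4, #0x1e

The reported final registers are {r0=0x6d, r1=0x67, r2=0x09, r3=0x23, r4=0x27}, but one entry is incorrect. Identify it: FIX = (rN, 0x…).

FIX = (r3, 0x48)

0: ✓ CMP  NZCV=0010
1: · ADDLS
2: ✓ SUBPL  r0←0x6d
3: ✓ MOVGE  r2←0x27
4: ✓ CMP  NZCV=1000
5: · ADDCS
6: ✓ SUBLS  r3←0xd5
7: · ADDCS
8: ✓ CMP  NZCV=1001
9: ✓ MOVMI  r3←0x48
10: ✓ SUBMI  r2←0x09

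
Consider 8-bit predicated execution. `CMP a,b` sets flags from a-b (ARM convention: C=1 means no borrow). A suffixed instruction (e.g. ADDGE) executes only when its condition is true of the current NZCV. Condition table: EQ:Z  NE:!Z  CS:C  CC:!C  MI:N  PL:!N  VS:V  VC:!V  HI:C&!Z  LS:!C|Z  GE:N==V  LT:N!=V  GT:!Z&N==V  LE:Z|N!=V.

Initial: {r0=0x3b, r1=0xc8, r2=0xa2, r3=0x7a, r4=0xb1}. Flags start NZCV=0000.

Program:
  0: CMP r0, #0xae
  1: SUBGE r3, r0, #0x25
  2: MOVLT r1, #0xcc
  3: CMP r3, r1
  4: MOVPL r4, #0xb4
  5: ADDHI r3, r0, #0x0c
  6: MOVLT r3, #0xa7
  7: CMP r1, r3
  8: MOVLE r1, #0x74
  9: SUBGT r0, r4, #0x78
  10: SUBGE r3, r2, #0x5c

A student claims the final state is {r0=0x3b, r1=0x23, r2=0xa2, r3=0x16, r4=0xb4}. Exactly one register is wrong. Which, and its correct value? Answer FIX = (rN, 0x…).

FIX = (r1, 0x74)

[0] flags=1001 → (cmp)
[1] flags=1001 GE?T → r3=0x16
[2] flags=1001 LT?F → skip
[3] flags=0000 → (cmp)
[4] flags=0000 PL?T → r4=0xb4
[5] flags=0000 HI?F → skip
[6] flags=0000 LT?F → skip
[7] flags=1010 → (cmp)
[8] flags=1010 LE?T → r1=0x74
[9] flags=1010 GT?F → skip
[10] flags=1010 GE?F → skip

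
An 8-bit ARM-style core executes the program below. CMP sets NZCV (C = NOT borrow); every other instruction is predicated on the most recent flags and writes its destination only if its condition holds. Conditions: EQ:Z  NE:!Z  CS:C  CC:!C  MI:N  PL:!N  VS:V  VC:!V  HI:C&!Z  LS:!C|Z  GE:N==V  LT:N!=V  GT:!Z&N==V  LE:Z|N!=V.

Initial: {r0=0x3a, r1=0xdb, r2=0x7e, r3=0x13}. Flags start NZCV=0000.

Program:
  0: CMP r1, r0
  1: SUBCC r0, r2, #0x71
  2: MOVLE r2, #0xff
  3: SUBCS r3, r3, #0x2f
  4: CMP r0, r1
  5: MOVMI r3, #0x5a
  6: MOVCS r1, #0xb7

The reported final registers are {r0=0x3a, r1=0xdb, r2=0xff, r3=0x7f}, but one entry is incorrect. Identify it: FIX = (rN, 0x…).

[0] flags=1010 → (cmp)
[1] flags=1010 CC?F → skip
[2] flags=1010 LE?T → r2=0xff
[3] flags=1010 CS?T → r3=0xe4
[4] flags=0000 → (cmp)
[5] flags=0000 MI?F → skip
[6] flags=0000 CS?F → skip

FIX = (r3, 0xe4)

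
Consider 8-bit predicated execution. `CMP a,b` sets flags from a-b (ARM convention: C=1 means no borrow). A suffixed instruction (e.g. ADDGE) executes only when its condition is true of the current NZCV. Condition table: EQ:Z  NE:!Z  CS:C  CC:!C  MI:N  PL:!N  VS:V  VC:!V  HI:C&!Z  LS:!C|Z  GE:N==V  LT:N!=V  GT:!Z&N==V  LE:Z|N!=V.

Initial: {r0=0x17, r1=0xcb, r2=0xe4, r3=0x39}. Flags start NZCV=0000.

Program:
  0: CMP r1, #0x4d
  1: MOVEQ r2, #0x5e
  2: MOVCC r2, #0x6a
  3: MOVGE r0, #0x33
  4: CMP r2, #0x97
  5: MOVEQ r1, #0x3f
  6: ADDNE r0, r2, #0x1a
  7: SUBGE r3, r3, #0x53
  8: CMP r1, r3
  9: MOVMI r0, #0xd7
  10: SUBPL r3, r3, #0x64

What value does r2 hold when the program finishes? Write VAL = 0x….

VAL = 0xe4

0: ✓ CMP  NZCV=0011
1: · MOVEQ
2: · MOVCC
3: · MOVGE
4: ✓ CMP  NZCV=0010
5: · MOVEQ
6: ✓ ADDNE  r0←0xfe
7: ✓ SUBGE  r3←0xe6
8: ✓ CMP  NZCV=1000
9: ✓ MOVMI  r0←0xd7
10: · SUBPL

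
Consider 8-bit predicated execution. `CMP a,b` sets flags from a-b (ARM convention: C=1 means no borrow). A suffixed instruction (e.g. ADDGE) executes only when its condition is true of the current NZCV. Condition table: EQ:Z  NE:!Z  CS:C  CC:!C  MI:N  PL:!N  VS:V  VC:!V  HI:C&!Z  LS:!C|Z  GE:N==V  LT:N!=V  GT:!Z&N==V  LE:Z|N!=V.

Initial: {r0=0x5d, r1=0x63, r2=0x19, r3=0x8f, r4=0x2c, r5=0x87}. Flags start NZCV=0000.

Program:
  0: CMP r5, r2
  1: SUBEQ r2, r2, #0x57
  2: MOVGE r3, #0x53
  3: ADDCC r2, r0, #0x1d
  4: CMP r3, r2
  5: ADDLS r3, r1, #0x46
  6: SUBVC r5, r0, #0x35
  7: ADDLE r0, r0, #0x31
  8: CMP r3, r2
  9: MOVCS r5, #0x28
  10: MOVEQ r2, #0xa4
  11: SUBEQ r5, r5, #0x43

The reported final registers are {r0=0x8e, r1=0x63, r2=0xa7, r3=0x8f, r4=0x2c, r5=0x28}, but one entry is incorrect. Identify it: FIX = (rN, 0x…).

FIX = (r2, 0x19)

0: ✓ CMP  NZCV=0011
1: · SUBEQ
2: · MOVGE
3: · ADDCC
4: ✓ CMP  NZCV=0011
5: · ADDLS
6: · SUBVC
7: ✓ ADDLE  r0←0x8e
8: ✓ CMP  NZCV=0011
9: ✓ MOVCS  r5←0x28
10: · MOVEQ
11: · SUBEQ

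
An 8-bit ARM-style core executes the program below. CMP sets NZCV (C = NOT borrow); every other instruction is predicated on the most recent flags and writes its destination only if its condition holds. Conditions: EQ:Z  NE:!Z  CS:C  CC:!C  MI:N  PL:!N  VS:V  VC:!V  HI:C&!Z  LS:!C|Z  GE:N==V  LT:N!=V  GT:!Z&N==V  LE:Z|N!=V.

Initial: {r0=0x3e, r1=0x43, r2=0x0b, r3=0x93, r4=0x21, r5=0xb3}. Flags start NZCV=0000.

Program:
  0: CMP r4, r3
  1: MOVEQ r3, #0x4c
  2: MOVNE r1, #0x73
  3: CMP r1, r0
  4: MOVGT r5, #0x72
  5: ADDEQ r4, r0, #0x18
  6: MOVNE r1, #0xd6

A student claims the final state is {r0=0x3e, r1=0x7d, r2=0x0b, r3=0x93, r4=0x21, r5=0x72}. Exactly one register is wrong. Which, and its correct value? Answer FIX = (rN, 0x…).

FIX = (r1, 0xd6)

[0] flags=1001 → (cmp)
[1] flags=1001 EQ?F → skip
[2] flags=1001 NE?T → r1=0x73
[3] flags=0010 → (cmp)
[4] flags=0010 GT?T → r5=0x72
[5] flags=0010 EQ?F → skip
[6] flags=0010 NE?T → r1=0xd6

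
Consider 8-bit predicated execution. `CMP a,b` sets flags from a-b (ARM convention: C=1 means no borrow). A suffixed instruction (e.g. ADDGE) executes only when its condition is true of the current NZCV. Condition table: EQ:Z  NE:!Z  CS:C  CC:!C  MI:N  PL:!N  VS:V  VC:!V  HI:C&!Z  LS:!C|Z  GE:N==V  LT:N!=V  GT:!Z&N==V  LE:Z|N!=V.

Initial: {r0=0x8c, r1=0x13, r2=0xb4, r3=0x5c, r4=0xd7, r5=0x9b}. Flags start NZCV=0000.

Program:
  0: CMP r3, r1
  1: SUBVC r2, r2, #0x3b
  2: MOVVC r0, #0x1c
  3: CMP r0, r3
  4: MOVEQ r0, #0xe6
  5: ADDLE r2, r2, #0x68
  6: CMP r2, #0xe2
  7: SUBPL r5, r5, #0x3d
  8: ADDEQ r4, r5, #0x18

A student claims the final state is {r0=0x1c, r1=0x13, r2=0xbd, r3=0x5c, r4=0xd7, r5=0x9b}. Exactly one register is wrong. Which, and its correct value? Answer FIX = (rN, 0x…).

FIX = (r2, 0xe1)

0: ✓ CMP  NZCV=0010
1: ✓ SUBVC  r2←0x79
2: ✓ MOVVC  r0←0x1c
3: ✓ CMP  NZCV=1000
4: · MOVEQ
5: ✓ ADDLE  r2←0xe1
6: ✓ CMP  NZCV=1000
7: · SUBPL
8: · ADDEQ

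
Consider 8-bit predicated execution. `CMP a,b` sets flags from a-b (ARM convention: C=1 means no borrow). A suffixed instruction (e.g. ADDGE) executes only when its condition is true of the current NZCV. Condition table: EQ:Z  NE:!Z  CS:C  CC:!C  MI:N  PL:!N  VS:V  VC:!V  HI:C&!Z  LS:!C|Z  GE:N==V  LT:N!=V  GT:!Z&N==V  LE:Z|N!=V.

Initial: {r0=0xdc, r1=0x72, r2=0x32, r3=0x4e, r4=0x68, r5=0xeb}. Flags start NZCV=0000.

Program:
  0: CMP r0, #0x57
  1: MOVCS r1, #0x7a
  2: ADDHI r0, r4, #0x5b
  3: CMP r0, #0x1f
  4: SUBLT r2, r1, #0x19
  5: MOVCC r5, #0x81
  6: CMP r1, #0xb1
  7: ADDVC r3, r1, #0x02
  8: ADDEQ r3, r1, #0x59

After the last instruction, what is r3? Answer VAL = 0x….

[0] flags=1010 → (cmp)
[1] flags=1010 CS?T → r1=0x7a
[2] flags=1010 HI?T → r0=0xc3
[3] flags=1010 → (cmp)
[4] flags=1010 LT?T → r2=0x61
[5] flags=1010 CC?F → skip
[6] flags=1001 → (cmp)
[7] flags=1001 VC?F → skip
[8] flags=1001 EQ?F → skip

VAL = 0x4e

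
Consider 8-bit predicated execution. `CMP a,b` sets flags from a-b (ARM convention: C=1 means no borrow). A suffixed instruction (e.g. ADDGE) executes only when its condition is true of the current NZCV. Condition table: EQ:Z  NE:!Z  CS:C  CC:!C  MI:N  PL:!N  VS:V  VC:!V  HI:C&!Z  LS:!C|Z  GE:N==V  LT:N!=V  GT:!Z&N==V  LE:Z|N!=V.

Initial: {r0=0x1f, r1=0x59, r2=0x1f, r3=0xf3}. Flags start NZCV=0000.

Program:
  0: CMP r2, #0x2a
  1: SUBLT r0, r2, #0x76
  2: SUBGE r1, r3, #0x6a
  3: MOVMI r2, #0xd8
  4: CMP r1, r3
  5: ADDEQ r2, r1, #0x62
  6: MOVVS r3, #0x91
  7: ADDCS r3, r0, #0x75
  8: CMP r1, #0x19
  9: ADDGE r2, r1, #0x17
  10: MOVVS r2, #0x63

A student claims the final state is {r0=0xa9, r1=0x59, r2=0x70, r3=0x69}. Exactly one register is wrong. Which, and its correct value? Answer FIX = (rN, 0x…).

FIX = (r3, 0xf3)

[0] flags=1000 → (cmp)
[1] flags=1000 LT?T → r0=0xa9
[2] flags=1000 GE?F → skip
[3] flags=1000 MI?T → r2=0xd8
[4] flags=0000 → (cmp)
[5] flags=0000 EQ?F → skip
[6] flags=0000 VS?F → skip
[7] flags=0000 CS?F → skip
[8] flags=0010 → (cmp)
[9] flags=0010 GE?T → r2=0x70
[10] flags=0010 VS?F → skip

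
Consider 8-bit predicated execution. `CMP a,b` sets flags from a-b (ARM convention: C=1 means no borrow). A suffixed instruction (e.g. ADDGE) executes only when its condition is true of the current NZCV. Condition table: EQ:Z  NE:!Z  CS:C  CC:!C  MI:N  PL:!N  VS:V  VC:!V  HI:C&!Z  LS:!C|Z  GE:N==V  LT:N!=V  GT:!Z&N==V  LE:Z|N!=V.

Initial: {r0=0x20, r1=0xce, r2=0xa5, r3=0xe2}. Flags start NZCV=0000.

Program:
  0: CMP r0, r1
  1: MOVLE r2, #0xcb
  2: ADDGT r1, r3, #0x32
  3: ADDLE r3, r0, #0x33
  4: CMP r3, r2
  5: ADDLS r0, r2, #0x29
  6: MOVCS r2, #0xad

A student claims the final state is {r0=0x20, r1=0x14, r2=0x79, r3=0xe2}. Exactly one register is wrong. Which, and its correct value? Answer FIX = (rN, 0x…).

FIX = (r2, 0xad)

0: ✓ CMP  NZCV=0000
1: · MOVLE
2: ✓ ADDGT  r1←0x14
3: · ADDLE
4: ✓ CMP  NZCV=0010
5: · ADDLS
6: ✓ MOVCS  r2←0xad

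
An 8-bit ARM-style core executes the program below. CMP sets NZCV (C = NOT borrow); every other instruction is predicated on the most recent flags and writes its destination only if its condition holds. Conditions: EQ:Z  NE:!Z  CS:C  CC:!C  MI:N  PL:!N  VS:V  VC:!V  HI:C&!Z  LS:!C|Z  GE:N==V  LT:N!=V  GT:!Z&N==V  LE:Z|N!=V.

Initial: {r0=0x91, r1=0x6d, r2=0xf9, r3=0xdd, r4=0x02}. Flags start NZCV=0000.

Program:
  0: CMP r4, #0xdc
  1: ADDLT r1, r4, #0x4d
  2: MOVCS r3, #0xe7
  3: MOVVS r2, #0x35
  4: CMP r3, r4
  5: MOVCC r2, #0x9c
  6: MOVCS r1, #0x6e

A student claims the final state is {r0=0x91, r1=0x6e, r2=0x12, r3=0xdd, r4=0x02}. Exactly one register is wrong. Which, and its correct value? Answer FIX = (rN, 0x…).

FIX = (r2, 0xf9)

[0] flags=0000 → (cmp)
[1] flags=0000 LT?F → skip
[2] flags=0000 CS?F → skip
[3] flags=0000 VS?F → skip
[4] flags=1010 → (cmp)
[5] flags=1010 CC?F → skip
[6] flags=1010 CS?T → r1=0x6e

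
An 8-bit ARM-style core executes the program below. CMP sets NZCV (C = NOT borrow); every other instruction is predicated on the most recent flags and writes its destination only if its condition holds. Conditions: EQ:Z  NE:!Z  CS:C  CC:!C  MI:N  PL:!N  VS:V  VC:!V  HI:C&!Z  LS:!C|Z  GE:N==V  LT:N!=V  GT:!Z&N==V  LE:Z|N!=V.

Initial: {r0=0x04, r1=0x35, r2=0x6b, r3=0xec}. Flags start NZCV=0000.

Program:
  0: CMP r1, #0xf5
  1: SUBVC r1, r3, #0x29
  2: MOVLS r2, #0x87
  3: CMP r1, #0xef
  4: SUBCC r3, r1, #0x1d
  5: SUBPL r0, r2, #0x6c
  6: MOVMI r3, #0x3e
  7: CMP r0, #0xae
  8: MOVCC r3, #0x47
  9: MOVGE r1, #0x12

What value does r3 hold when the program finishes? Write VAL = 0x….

VAL = 0x47

0: ✓ CMP  NZCV=0000
1: ✓ SUBVC  r1←0xc3
2: ✓ MOVLS  r2←0x87
3: ✓ CMP  NZCV=1000
4: ✓ SUBCC  r3←0xa6
5: · SUBPL
6: ✓ MOVMI  r3←0x3e
7: ✓ CMP  NZCV=0000
8: ✓ MOVCC  r3←0x47
9: ✓ MOVGE  r1←0x12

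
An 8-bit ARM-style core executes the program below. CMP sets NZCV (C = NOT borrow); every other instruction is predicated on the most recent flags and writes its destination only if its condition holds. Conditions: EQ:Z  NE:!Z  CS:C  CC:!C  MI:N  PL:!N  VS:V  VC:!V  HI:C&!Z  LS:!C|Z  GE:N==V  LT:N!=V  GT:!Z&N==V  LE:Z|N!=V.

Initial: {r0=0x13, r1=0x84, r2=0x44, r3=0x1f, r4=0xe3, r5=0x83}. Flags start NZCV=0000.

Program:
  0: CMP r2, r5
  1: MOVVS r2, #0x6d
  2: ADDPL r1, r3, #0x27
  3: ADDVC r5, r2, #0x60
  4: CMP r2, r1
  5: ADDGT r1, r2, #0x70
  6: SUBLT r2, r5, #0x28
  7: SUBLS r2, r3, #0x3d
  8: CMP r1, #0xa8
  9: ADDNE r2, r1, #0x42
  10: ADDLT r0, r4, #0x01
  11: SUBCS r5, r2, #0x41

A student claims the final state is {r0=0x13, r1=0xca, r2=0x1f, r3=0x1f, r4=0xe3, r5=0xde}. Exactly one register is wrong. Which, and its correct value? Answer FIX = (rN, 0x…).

FIX = (r1, 0xdd)

0: ✓ CMP  NZCV=1001
1: ✓ MOVVS  r2←0x6d
2: · ADDPL
3: · ADDVC
4: ✓ CMP  NZCV=1001
5: ✓ ADDGT  r1←0xdd
6: · SUBLT
7: ✓ SUBLS  r2←0xe2
8: ✓ CMP  NZCV=0010
9: ✓ ADDNE  r2←0x1f
10: · ADDLT
11: ✓ SUBCS  r5←0xde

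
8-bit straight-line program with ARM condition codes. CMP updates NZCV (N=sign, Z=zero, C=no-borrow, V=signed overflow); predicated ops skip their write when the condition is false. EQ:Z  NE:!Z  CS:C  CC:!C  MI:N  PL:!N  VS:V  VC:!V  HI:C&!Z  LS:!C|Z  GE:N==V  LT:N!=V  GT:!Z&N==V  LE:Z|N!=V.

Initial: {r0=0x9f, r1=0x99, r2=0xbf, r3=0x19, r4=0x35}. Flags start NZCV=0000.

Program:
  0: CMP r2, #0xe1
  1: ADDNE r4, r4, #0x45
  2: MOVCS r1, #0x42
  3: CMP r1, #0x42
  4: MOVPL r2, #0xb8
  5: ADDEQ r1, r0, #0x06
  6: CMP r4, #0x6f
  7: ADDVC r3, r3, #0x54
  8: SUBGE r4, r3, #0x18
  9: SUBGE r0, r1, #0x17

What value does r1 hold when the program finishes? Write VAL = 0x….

VAL = 0x99

0: ✓ CMP  NZCV=1000
1: ✓ ADDNE  r4←0x7a
2: · MOVCS
3: ✓ CMP  NZCV=0011
4: ✓ MOVPL  r2←0xb8
5: · ADDEQ
6: ✓ CMP  NZCV=0010
7: ✓ ADDVC  r3←0x6d
8: ✓ SUBGE  r4←0x55
9: ✓ SUBGE  r0←0x82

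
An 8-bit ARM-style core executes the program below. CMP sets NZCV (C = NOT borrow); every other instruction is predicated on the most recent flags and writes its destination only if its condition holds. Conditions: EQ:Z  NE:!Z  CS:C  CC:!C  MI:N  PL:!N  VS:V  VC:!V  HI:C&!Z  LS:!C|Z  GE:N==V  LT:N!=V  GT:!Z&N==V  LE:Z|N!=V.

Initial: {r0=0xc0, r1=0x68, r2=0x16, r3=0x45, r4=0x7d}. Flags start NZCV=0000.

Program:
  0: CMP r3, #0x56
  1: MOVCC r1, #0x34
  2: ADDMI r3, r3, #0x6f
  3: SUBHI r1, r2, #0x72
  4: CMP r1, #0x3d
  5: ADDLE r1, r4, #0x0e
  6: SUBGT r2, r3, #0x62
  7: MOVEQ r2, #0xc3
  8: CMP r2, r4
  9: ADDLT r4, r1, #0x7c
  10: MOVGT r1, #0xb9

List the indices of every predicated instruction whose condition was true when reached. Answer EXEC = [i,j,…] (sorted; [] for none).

[0] flags=1000 → (cmp)
[1] flags=1000 CC?T → r1=0x34
[2] flags=1000 MI?T → r3=0xb4
[3] flags=1000 HI?F → skip
[4] flags=1000 → (cmp)
[5] flags=1000 LE?T → r1=0x8b
[6] flags=1000 GT?F → skip
[7] flags=1000 EQ?F → skip
[8] flags=1000 → (cmp)
[9] flags=1000 LT?T → r4=0x07
[10] flags=1000 GT?F → skip

EXEC = [1,2,5,9]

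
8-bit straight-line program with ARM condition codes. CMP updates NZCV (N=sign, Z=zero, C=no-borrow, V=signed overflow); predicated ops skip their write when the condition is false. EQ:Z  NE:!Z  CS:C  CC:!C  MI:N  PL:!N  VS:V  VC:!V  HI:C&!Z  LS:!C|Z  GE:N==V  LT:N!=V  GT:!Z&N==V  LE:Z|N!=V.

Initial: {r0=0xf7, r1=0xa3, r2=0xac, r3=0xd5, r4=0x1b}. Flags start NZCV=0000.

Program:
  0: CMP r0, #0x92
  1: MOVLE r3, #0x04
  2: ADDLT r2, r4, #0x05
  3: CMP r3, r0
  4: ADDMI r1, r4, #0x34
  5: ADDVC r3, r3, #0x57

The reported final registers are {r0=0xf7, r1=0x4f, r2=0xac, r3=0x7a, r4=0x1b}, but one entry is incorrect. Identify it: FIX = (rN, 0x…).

FIX = (r3, 0x2c)

0: ✓ CMP  NZCV=0010
1: · MOVLE
2: · ADDLT
3: ✓ CMP  NZCV=1000
4: ✓ ADDMI  r1←0x4f
5: ✓ ADDVC  r3←0x2c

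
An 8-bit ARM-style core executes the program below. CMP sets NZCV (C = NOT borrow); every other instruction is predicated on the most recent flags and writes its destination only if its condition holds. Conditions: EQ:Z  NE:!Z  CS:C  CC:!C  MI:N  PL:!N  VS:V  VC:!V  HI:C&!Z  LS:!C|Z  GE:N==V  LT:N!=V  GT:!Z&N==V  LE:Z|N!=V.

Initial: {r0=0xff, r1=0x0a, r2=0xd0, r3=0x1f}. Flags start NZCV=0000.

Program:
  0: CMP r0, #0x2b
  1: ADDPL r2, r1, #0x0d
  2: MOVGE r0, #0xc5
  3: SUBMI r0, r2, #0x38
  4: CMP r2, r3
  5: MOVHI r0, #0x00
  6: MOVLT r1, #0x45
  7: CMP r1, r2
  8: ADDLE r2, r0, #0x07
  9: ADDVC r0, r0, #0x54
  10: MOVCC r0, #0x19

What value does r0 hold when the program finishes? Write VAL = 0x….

VAL = 0x19

[0] flags=1010 → (cmp)
[1] flags=1010 PL?F → skip
[2] flags=1010 GE?F → skip
[3] flags=1010 MI?T → r0=0x98
[4] flags=1010 → (cmp)
[5] flags=1010 HI?T → r0=0x00
[6] flags=1010 LT?T → r1=0x45
[7] flags=0000 → (cmp)
[8] flags=0000 LE?F → skip
[9] flags=0000 VC?T → r0=0x54
[10] flags=0000 CC?T → r0=0x19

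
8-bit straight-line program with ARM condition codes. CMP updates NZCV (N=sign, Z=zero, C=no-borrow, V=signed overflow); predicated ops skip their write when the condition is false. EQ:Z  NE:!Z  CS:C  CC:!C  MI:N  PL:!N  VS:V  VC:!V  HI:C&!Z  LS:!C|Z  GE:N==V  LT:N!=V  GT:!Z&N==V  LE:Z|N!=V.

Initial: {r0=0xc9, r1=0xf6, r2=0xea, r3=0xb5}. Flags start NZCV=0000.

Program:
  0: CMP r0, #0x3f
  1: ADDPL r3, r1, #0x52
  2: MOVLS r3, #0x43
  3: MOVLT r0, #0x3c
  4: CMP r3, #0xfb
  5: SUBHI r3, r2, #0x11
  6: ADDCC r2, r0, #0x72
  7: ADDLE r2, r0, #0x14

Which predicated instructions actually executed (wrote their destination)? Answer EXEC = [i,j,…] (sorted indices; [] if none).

EXEC = [3,6,7]

0: ✓ CMP  NZCV=1010
1: · ADDPL
2: · MOVLS
3: ✓ MOVLT  r0←0x3c
4: ✓ CMP  NZCV=1000
5: · SUBHI
6: ✓ ADDCC  r2←0xae
7: ✓ ADDLE  r2←0x50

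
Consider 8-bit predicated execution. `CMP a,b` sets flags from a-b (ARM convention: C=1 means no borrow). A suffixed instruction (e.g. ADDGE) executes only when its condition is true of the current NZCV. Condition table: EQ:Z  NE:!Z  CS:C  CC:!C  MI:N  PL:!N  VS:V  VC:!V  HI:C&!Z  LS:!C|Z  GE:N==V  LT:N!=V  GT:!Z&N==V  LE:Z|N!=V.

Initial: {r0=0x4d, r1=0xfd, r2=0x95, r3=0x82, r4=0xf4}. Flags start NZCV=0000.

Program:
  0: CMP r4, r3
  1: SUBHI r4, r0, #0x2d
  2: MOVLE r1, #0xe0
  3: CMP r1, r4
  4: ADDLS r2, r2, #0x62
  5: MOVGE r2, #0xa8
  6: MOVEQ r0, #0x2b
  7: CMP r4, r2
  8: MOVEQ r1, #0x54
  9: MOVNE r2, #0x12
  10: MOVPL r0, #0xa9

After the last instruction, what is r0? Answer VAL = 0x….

0: ✓ CMP  NZCV=0010
1: ✓ SUBHI  r4←0x20
2: · MOVLE
3: ✓ CMP  NZCV=1010
4: · ADDLS
5: · MOVGE
6: · MOVEQ
7: ✓ CMP  NZCV=1001
8: · MOVEQ
9: ✓ MOVNE  r2←0x12
10: · MOVPL

VAL = 0x4d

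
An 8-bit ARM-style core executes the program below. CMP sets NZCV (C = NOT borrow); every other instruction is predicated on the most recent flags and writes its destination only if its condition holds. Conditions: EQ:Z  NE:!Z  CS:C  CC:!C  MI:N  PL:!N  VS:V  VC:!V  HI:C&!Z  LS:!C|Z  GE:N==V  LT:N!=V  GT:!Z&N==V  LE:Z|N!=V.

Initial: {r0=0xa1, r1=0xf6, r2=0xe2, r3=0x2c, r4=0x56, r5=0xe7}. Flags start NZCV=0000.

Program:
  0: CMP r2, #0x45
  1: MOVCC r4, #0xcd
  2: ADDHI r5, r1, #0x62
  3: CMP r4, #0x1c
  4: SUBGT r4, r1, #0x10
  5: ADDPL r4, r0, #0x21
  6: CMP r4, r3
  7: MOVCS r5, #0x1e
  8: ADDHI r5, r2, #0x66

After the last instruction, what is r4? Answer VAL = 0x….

[0] flags=1010 → (cmp)
[1] flags=1010 CC?F → skip
[2] flags=1010 HI?T → r5=0x58
[3] flags=0010 → (cmp)
[4] flags=0010 GT?T → r4=0xe6
[5] flags=0010 PL?T → r4=0xc2
[6] flags=1010 → (cmp)
[7] flags=1010 CS?T → r5=0x1e
[8] flags=1010 HI?T → r5=0x48

VAL = 0xc2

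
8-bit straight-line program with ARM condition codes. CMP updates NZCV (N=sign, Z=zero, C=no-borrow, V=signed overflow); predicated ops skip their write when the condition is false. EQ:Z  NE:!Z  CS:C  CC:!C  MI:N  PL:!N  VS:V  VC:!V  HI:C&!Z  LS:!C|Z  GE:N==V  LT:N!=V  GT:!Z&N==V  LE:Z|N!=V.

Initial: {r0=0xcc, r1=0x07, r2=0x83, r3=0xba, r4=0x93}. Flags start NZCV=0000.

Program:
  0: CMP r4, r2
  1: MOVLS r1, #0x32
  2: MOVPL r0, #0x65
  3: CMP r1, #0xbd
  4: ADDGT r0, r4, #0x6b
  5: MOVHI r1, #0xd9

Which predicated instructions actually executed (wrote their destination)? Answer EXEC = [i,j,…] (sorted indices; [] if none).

0: ✓ CMP  NZCV=0010
1: · MOVLS
2: ✓ MOVPL  r0←0x65
3: ✓ CMP  NZCV=0000
4: ✓ ADDGT  r0←0xfe
5: · MOVHI

EXEC = [2,4]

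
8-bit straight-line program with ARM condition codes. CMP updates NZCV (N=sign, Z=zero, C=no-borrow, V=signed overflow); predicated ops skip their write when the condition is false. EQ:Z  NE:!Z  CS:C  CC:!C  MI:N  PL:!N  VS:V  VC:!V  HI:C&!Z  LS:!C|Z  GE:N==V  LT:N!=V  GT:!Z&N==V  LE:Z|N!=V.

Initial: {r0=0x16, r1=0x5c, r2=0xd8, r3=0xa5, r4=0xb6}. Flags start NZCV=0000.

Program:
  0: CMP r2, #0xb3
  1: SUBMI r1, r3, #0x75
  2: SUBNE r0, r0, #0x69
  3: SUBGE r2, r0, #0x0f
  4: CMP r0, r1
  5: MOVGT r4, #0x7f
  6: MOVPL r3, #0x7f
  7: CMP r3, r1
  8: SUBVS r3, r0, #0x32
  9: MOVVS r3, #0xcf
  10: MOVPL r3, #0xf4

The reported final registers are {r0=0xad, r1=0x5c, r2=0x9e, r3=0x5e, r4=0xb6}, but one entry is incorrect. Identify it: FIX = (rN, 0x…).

FIX = (r3, 0xf4)

0: ✓ CMP  NZCV=0010
1: · SUBMI
2: ✓ SUBNE  r0←0xad
3: ✓ SUBGE  r2←0x9e
4: ✓ CMP  NZCV=0011
5: · MOVGT
6: ✓ MOVPL  r3←0x7f
7: ✓ CMP  NZCV=0010
8: · SUBVS
9: · MOVVS
10: ✓ MOVPL  r3←0xf4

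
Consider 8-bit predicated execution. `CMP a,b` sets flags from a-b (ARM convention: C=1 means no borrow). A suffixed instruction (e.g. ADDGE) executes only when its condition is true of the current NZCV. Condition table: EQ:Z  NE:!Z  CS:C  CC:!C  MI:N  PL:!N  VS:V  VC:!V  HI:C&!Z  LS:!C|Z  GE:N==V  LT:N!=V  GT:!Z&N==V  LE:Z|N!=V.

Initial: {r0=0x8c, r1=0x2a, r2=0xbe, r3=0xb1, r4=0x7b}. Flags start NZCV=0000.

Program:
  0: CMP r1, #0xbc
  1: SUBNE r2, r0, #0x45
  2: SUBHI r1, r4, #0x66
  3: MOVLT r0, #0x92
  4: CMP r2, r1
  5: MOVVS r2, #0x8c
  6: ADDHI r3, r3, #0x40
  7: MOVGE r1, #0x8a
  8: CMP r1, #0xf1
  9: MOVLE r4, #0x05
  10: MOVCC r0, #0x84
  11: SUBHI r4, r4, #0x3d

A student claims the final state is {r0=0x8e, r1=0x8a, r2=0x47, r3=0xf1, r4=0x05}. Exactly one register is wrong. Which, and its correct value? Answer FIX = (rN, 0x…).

[0] flags=0000 → (cmp)
[1] flags=0000 NE?T → r2=0x47
[2] flags=0000 HI?F → skip
[3] flags=0000 LT?F → skip
[4] flags=0010 → (cmp)
[5] flags=0010 VS?F → skip
[6] flags=0010 HI?T → r3=0xf1
[7] flags=0010 GE?T → r1=0x8a
[8] flags=1000 → (cmp)
[9] flags=1000 LE?T → r4=0x05
[10] flags=1000 CC?T → r0=0x84
[11] flags=1000 HI?F → skip

FIX = (r0, 0x84)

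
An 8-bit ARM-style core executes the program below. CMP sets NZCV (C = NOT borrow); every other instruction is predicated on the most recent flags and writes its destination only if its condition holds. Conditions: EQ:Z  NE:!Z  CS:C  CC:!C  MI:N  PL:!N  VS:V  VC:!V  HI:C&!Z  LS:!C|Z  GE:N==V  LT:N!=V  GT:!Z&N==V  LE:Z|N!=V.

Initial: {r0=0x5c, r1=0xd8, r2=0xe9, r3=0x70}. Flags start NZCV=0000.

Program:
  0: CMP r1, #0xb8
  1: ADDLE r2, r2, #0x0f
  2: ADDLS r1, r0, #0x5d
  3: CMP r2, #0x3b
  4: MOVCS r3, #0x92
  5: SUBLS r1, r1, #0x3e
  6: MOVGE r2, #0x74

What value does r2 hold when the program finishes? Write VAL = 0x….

VAL = 0xe9

0: ✓ CMP  NZCV=0010
1: · ADDLE
2: · ADDLS
3: ✓ CMP  NZCV=1010
4: ✓ MOVCS  r3←0x92
5: · SUBLS
6: · MOVGE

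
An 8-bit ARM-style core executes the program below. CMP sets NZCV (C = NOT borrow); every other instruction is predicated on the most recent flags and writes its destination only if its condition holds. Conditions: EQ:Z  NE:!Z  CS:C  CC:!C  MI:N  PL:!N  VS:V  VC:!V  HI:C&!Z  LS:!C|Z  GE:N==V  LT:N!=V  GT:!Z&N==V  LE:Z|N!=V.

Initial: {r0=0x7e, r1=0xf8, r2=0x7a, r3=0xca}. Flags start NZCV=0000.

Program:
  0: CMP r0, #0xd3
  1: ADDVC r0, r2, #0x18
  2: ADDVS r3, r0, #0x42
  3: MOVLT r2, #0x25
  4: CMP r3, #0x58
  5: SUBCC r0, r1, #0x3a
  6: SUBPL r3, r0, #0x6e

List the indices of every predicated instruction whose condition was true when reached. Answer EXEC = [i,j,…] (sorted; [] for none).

0: ✓ CMP  NZCV=1001
1: · ADDVC
2: ✓ ADDVS  r3←0xc0
3: · MOVLT
4: ✓ CMP  NZCV=0011
5: · SUBCC
6: ✓ SUBPL  r3←0x10

EXEC = [2,6]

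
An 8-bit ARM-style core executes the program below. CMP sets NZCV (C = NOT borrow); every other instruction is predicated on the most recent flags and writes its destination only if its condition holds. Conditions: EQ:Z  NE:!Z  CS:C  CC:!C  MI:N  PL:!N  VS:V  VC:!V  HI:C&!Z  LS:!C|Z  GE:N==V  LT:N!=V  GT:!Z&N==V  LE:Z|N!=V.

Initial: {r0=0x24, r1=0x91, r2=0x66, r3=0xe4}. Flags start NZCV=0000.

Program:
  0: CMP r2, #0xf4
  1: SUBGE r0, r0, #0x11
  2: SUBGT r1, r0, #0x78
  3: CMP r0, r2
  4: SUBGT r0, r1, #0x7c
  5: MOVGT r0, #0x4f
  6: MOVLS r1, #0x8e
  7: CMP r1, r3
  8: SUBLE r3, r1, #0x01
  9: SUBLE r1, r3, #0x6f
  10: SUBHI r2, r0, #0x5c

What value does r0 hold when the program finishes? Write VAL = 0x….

VAL = 0x13

0: ✓ CMP  NZCV=0000
1: ✓ SUBGE  r0←0x13
2: ✓ SUBGT  r1←0x9b
3: ✓ CMP  NZCV=1000
4: · SUBGT
5: · MOVGT
6: ✓ MOVLS  r1←0x8e
7: ✓ CMP  NZCV=1000
8: ✓ SUBLE  r3←0x8d
9: ✓ SUBLE  r1←0x1e
10: · SUBHI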